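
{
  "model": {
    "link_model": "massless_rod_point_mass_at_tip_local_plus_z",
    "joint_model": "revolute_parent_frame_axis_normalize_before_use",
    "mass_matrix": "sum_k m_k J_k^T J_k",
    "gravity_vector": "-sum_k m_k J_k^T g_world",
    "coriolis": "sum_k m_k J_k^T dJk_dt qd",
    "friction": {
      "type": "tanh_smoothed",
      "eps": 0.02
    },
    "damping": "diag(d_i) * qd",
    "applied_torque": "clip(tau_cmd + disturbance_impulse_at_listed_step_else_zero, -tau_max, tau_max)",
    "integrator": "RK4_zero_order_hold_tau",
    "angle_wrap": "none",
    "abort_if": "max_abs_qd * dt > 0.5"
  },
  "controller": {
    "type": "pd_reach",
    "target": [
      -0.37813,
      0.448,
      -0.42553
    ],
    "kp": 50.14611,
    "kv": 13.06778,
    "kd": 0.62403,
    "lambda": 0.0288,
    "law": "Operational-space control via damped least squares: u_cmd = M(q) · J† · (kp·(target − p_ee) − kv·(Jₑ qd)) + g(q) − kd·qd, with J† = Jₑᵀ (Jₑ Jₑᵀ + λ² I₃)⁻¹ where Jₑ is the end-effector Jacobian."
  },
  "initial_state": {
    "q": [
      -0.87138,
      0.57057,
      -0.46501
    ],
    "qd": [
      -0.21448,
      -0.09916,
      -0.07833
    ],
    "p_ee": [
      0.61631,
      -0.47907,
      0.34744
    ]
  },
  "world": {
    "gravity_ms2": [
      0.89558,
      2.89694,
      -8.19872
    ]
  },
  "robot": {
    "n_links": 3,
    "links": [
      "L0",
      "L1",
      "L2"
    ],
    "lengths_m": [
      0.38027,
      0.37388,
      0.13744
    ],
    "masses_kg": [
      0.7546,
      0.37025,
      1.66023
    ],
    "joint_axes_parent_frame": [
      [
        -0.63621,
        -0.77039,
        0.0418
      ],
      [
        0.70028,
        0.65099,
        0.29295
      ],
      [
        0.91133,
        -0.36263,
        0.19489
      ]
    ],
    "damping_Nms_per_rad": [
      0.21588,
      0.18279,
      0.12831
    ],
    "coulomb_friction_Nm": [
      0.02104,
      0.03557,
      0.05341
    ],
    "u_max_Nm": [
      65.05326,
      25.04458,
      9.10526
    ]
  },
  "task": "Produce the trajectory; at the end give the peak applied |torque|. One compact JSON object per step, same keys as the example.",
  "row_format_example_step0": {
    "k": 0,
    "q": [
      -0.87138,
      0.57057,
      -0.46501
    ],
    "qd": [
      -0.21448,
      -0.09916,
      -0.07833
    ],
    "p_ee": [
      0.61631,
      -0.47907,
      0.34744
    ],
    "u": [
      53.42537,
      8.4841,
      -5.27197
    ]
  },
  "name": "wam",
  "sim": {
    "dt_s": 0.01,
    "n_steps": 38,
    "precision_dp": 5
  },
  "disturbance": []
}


{"k":1,"q":[-0.85479,0.60531,-0.46168],"qd":[3.45222,6.86362,0.86401],"p_ee":[0.6147,-0.47722,0.34457],"u":[45.44174,3.16957,-4.99938]}
{"k":2,"q":[-0.80926,0.69382,-0.44727],"qd":[5.56079,10.61691,2.18648],"p_ee":[0.60947,-0.47117,0.33904],"u":[37.11758,1.69966,-4.73654]}
{"k":3,"q":[-0.74809,0.80866,-0.41833],"qd":[6.60657,12.1923,3.64664],"p_ee":[0.60152,-0.46135,0.33178],"u":[29.62493,1.94949,-4.38265]}
{"k":4,"q":[-0.67979,0.93274,-0.37623],"qd":[7.01711,12.54543,4.72534],"p_ee":[0.59157,-0.44799,0.32331],"u":[23.32902,2.62613,-3.72304]}
{"k":5,"q":[-0.60917,1.05723,-0.32561],"qd":[7.08999,12.32515,5.32155],"p_ee":[0.58018,-0.43139,0.31394],"u":[18.19515,3.10601,-2.84318]}
{"k":6,"q":[-0.5387,1.17827,-0.27081],"qd":[7.00055,11.88577,5.56552],"p_ee":[0.56776,-0.41194,0.30383],"u":[14.08009,3.18433,-1.92703]}
{"k":7,"q":[-0.46952,1.29457,-0.21466],"qd":[6.83894,11.38967,5.6041],"p_ee":[0.55456,-0.39013,0.29308],"u":[10.81994,2.86406,-1.10599]}
{"k":8,"q":[-0.40211,1.40593,-0.15875],"qd":[6.64758,10.9019,5.53258],"p_ee":[0.54073,-0.36642,0.28173],"u":[8.25842,2.22462,-0.43634]}
{"k":9,"q":[-0.33668,1.51256,-0.1039],"qd":[6.44572,10.44536,5.40139],"p_ee":[0.52636,-0.34127,0.26981],"u":[6.25876,1.3591,0.07443]}
{"k":10,"q":[-0.27327,1.61482,-0.0506],"qd":[6.24212,10.02622,5.23538],"p_ee":[0.5115,-0.31506,0.25736],"u":[4.70654,0.35061,0.44187]}
{"k":11,"q":[-0.21189,1.71309,0.00091],"qd":[6.04082,9.64425,5.04707],"p_ee":[0.4962,-0.28813,0.24438],"u":[3.50809,-0.73376,0.68943]}
{"k":12,"q":[-0.1525,1.80772,0.05042],"qd":[5.84367,9.29687,4.84348],"p_ee":[0.48049,-0.26076,0.2309],"u":[2.58727,-1.8426,0.84133]}
{"k":13,"q":[-0.09506,1.89904,0.09783],"qd":[5.65143,8.98074,4.62916],"p_ee":[0.46443,-0.23321,0.21695],"u":[1.8824,-2.93786,0.91955]}
{"k":14,"q":[-0.03951,1.98734,0.14303],"qd":[5.46421,8.69235,4.40756],"p_ee":[0.44803,-0.20569,0.20257],"u":[1.34356,-3.99222,0.94291]}
{"k":15,"q":[0.0142,2.0729,0.18599],"qd":[5.28174,8.42834,4.1815],"p_ee":[0.43133,-0.17837,0.18778],"u":[0.93049,-4.98676,0.92695]}
{"k":16,"q":[0.06611,2.15592,0.22667],"qd":[5.10345,8.18557,3.9534],"p_ee":[0.41438,-0.15139,0.17263],"u":[0.61082,-5.90904,0.88417]}
{"k":17,"q":[0.11625,2.23662,0.26506],"qd":[4.92851,7.9612,3.72539],"p_ee":[0.39721,-0.12488,0.15715],"u":[0.35872,-6.75149,0.8244]}
{"k":18,"q":[0.16466,2.31516,0.30118],"qd":[4.75587,7.75267,3.49933],"p_ee":[0.37985,-0.09895,0.14138],"u":[0.15376,-7.5102,0.7552]}
{"k":19,"q":[0.21134,2.39168,0.33505],"qd":[4.58425,7.55774,3.27684],"p_ee":[0.36234,-0.07368,0.12536],"u":[-0.02008,-8.18392,0.68226]}
{"k":20,"q":[0.25632,2.46632,0.36672],"qd":[4.41214,7.37442,3.05932],"p_ee":[0.34471,-0.04913,0.10914],"u":[-0.17515,-8.77337,0.60973]}
{"k":21,"q":[0.29956,2.53918,0.39624],"qd":[4.23789,7.201,2.84793],"p_ee":[0.32699,-0.02534,0.09275],"u":[-0.32094,-9.28063,0.54055]}
{"k":22,"q":[0.34104,2.61035,0.42368],"qd":[4.05978,7.036,2.64368],"p_ee":[0.3092,-0.00237,0.07626],"u":[-0.46482,-9.70878,0.47666]}
{"k":23,"q":[0.38072,2.6799,0.44912],"qd":[3.87623,6.8781,2.44737],"p_ee":[0.29138,0.01977,0.0597],"u":[-0.61288,-10.06162,0.41927]}
{"k":24,"q":[0.41853,2.74791,0.47264],"qd":[3.68612,6.72616,2.2596],"p_ee":[0.27352,0.04108,0.04313],"u":[-0.77116,-10.34359,0.36901]}
{"k":25,"q":[0.4544,2.81443,0.49433],"qd":[3.4892,6.57906,2.08081],"p_ee":[0.25565,0.06155,0.02662],"u":[-0.94761,-10.55983,0.32608]}
{"k":26,"q":[0.48827,2.8795,0.51427],"qd":[3.28649,6.43575,1.9112],"p_ee":[0.23776,0.08119,0.01025],"u":[-1.15599,-10.71665,0.29037]}
{"k":27,"q":[0.52009,2.94315,0.53256],"qd":[3.08009,6.29505,1.75075],"p_ee":[0.21987,0.10004,-0.00589],"u":[-1.42556,-10.82279,0.26158]}
{"k":28,"q":[0.54983,3.0054,0.54929],"qd":[2.87174,6.15556,1.59919],"p_ee":[0.20196,0.11813,-0.02173],"u":[-1.82912,-10.89324,0.23929]}
{"k":29,"q":[0.57745,3.06625,0.56455],"qd":[2.65799,6.01529,1.45604],"p_ee":[0.18403,0.13547,-0.03715],"u":[-2.53878,-10.95726,0.22306]}
{"k":30,"q":[0.6028,3.12568,0.57842],"qd":[2.42018,5.87066,1.32089],"p_ee":[0.1661,0.15211,-0.05206],"u":[-3.08566,-10.96015,0.21181]}
{"k":31,"q":[0.62577,3.18365,0.59099],"qd":[2.18159,5.72218,1.19599],"p_ee":[0.14817,0.16808,-0.06634],"u":[-1.46481,-10.62693,0.20242]}
{"k":32,"q":[0.64732,3.24021,0.60238],"qd":[2.13593,5.58981,1.08362],"p_ee":[0.13025,0.1834,-0.07992],"u":[-0.94579,-10.40306,0.19437]}
{"k":33,"q":[0.66884,3.29549,0.61265],"qd":[2.17263,5.46467,0.97346],"p_ee":[0.11243,0.19806,-0.09283],"u":[-1.25676,-10.26855,0.19327]}
{"k":34,"q":[0.69073,3.34951,0.62184],"qd":[2.20948,5.33901,0.8654],"p_ee":[0.09478,0.21203,-0.10518],"u":[-1.73166,-10.13399,0.19832]}
{"k":35,"q":[0.71291,3.40226,0.62996],"qd":[2.2288,5.21102,0.76237],"p_ee":[0.07737,0.2253,-0.11701],"u":[-2.20462,-9.97538,0.20712]}
{"k":36,"q":[0.73519,3.45372,0.63709],"qd":[2.23001,5.08067,0.66625],"p_ee":[0.06024,0.23787,-0.12838],"u":[-2.64062,-9.78787,0.21809]}
{"k":37,"q":[0.75742,3.50387,0.6433],"qd":[2.2164,4.94841,0.57777],"p_ee":[0.04344,0.24974,-0.13932],"u":[-3.03706,-9.57231,0.23041]}
{"k":38,"q":[0.77945,3.55269,0.64866],"qd":[2.19162,4.81483,0.49696],"p_ee":[0.02699,0.26093,-0.14985]}
{"summary": "max |u| (N\u00b7m): 53.42537"}


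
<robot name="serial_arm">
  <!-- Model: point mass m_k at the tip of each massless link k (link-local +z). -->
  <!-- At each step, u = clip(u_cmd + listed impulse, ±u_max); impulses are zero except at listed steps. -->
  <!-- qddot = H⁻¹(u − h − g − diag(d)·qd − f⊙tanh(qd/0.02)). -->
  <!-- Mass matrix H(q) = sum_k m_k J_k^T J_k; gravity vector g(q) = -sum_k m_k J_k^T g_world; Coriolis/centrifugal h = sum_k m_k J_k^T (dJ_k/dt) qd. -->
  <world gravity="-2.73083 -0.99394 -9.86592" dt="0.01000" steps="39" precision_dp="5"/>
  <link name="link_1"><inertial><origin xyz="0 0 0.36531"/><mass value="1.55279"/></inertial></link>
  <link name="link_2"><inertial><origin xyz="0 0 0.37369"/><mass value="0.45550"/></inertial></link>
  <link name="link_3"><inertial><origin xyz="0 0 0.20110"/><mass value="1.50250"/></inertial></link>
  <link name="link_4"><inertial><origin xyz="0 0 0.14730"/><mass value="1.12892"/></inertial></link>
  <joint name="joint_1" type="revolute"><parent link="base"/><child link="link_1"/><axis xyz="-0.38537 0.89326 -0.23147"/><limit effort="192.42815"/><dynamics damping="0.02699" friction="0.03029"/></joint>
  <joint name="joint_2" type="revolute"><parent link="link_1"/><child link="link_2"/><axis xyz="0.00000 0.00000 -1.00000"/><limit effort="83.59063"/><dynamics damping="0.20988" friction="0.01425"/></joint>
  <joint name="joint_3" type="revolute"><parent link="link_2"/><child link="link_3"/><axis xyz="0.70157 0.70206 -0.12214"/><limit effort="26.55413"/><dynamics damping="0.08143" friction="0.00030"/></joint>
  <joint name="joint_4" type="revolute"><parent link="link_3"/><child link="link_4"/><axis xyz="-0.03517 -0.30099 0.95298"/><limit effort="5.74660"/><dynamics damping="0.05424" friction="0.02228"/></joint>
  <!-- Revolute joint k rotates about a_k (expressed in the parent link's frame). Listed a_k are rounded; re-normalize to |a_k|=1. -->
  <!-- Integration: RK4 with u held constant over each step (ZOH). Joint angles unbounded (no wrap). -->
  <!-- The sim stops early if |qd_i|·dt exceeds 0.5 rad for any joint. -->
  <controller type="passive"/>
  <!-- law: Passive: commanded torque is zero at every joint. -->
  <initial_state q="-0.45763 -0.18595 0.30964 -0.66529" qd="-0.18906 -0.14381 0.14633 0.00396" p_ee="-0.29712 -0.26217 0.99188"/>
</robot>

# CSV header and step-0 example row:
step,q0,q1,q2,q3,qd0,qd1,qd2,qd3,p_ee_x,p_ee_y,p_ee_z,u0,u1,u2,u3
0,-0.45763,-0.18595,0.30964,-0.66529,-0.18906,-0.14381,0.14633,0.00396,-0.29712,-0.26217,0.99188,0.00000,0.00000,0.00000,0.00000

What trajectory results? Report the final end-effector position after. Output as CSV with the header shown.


step,q0,q1,q2,q3,qd0,qd1,qd2,qd3,p_ee_x,p_ee_y,p_ee_z,u0,u1,u2,u3
1,-0.46026,-0.19047,0.31213,-0.66632,-0.33490,-0.73675,0.36060,-0.08260,-0.29826,-0.26321,0.99100,0.00000,0.00000,0.00000,0.00000
2,-0.46429,-0.20012,0.31678,-0.66684,-0.46830,-1.16192,0.55388,-0.14430,-0.29967,-0.26459,0.98974,0.00000,0.00000,0.00000,0.00000
3,-0.46961,-0.21338,0.32330,-0.66796,-0.59473,-1.47151,0.74541,-0.09548,-0.30136,-0.26635,0.98808,0.00000,0.00000,0.00000,0.00000
4,-0.47617,-0.22925,0.33166,-0.66888,-0.71655,-1.69108,0.92565,-0.09450,-0.30337,-0.26853,0.98601,0.00000,0.00000,0.00000,0.00000
5,-0.48393,-0.24700,0.34180,-0.66987,-0.83653,-1.84883,1.10313,-0.10235,-0.30569,-0.27114,0.98351,0.00000,0.00000,0.00000,0.00000
6,-0.49290,-0.26609,0.35373,-0.67091,-0.95648,-1.96323,1.28226,-0.10495,-0.30834,-0.27419,0.98054,0.00000,0.00000,0.00000,0.00000
7,-0.50307,-0.28616,0.36746,-0.67193,-1.07756,-2.04610,1.46521,-0.09857,-0.31131,-0.27768,0.97708,0.00000,0.00000,0.00000,0.00000
8,-0.51445,-0.30693,0.38305,-0.67285,-1.20049,-2.10473,1.65282,-0.08371,-0.31460,-0.28160,0.97310,0.00000,0.00000,0.00000,0.00000
9,-0.52708,-0.32819,0.40053,-0.67358,-1.32564,-2.14344,1.84496,-0.06281,-0.31820,-0.28594,0.96857,0.00000,0.00000,0.00000,0.00000
10,-0.54097,-0.34974,0.41996,-0.67410,-1.45311,-2.16452,2.04044,-0.04168,-0.32210,-0.29068,0.96346,0.00000,0.00000,0.00000,0.00000
11,-0.55615,-0.37142,0.44135,-0.67443,-1.58262,-2.16853,2.23577,-0.04134,-0.32630,-0.29580,0.95771,0.00000,0.00000,0.00000,0.00000
12,-0.57264,-0.39307,0.46470,-0.67472,-1.71340,-2.15390,2.42249,-0.12324,-0.33079,-0.30128,0.95130,0.00000,0.00000,0.00000,0.00000
13,-0.59044,-0.41452,0.48995,-0.67542,-1.84712,-2.13217,2.62437,-0.04640,-0.33555,-0.30709,0.94417,0.00000,0.00000,0.00000,0.00000
14,-0.60958,-0.43567,0.51716,-0.67575,-1.98037,-2.08937,2.80193,-0.14889,-0.34061,-0.31320,0.93629,0.00000,0.00000,0.00000,0.00000
15,-0.63006,-0.45634,0.54615,-0.67664,-2.11593,-2.04233,2.99335,-0.05213,-0.34594,-0.31959,0.92761,0.00000,0.00000,0.00000,0.00000
16,-0.65190,-0.47647,0.57696,-0.67702,-2.25006,-1.97802,3.15504,-0.12735,-0.35157,-0.32623,0.91809,0.00000,0.00000,0.00000,0.00000
17,-0.67507,-0.49592,0.60934,-0.67796,-2.38488,-1.90948,3.31631,-0.07726,-0.35749,-0.33310,0.90768,0.00000,0.00000,0.00000,0.00000
18,-0.69959,-0.51463,0.64321,-0.67875,-2.51845,-1.83234,3.45387,-0.08888,-0.36371,-0.34017,0.89636,0.00000,0.00000,0.00000,0.00000
19,-0.72544,-0.53255,0.67834,-0.67984,-2.65078,-1.75031,3.56805,-0.13613,-0.37026,-0.34742,0.88408,0.00000,0.00000,0.00000,0.00000
20,-0.75260,-0.54963,0.71449,-0.68154,-2.78191,-1.66642,3.65792,-0.20759,-0.37713,-0.35483,0.87082,0.00000,0.00000,0.00000,0.00000
21,-0.78107,-0.56588,0.75142,-0.68405,-2.91191,-1.58332,3.72225,-0.29753,-0.38435,-0.36238,0.85656,0.00000,0.00000,0.00000,0.00000
22,-0.81084,-0.58131,0.78885,-0.68754,-3.04096,-1.50336,3.75987,-0.40283,-0.39193,-0.37006,0.84126,0.00000,0.00000,0.00000,0.00000
23,-0.84189,-0.59596,0.82652,-0.69215,-3.16931,-1.42868,3.76973,-0.52159,-0.39988,-0.37786,0.82493,0.00000,0.00000,0.00000,0.00000
24,-0.87422,-0.60991,0.86415,-0.69801,-3.29723,-1.36115,3.75088,-0.65250,-0.40823,-0.38577,0.80754,0.00000,0.00000,0.00000,0.00000
25,-0.90783,-0.62322,0.90144,-0.70523,-3.42500,-1.30245,3.70246,-0.79466,-0.41700,-0.39378,0.78909,0.00000,0.00000,0.00000,0.00000
26,-0.94272,-0.63599,0.93810,-0.71393,-3.55286,-1.25408,3.62358,-0.94736,-0.42620,-0.40189,0.76958,0.00000,0.00000,0.00000,0.00000
27,-0.97889,-0.64834,0.97381,-0.72421,-3.68096,-1.21744,3.51334,-1.11000,-0.43585,-0.41011,0.74900,0.00000,0.00000,0.00000,0.00000
28,-1.01634,-0.66038,1.00826,-0.73616,-3.80935,-1.19378,3.37072,-1.28191,-0.44598,-0.41842,0.72736,0.00000,0.00000,0.00000,0.00000
29,-1.05508,-0.67226,1.04111,-0.74988,-3.93788,-1.18432,3.19464,-1.46223,-0.45660,-0.42684,0.70466,0.00000,0.00000,0.00000,0.00000
30,-1.09510,-0.68412,1.07203,-0.76543,-4.06619,-1.19019,2.98390,-1.64963,-0.46773,-0.43538,0.68089,0.00000,0.00000,0.00000,0.00000
31,-1.13640,-0.69612,1.10067,-0.78288,-4.19362,-1.21244,2.73724,-1.84213,-0.47940,-0.44403,0.65605,0.00000,0.00000,0.00000,0.00000
32,-1.17897,-0.70842,1.12665,-0.80228,-4.31921,-1.25201,2.45333,-2.03684,-0.49162,-0.45281,0.63015,0.00000,0.00000,0.00000,0.00000
33,-1.22277,-0.72122,1.14961,-0.82361,-4.44156,-1.30964,2.13085,-2.22977,-0.50442,-0.46173,0.60315,0.00000,0.00000,0.00000,0.00000
34,-1.26778,-0.73468,1.16914,-0.84685,-4.55887,-1.38586,1.76845,-2.41565,-0.51782,-0.47080,0.57505,0.00000,0.00000,0.00000,0.00000
35,-1.31393,-0.74900,1.18484,-0.87188,-4.66879,-1.48085,1.36481,-2.58784,-0.53184,-0.48003,0.54581,0.00000,0.00000,0.00000,0.00000
36,-1.36112,-0.76436,1.19629,-0.89853,-4.76847,-1.59439,0.91860,-2.73844,-0.54651,-0.48943,0.51539,0.00000,0.00000,0.00000,0.00000
37,-1.40925,-0.78095,1.20306,-0.92655,-4.85447,-1.72585,0.42843,-2.85859,-0.56184,-0.49901,0.48372,0.00000,0.00000,0.00000,0.00000
38,-1.45815,-0.79893,1.20471,-0.95557,-4.92283,-1.87416,-0.10723,-2.93888,-0.57785,-0.50878,0.45073,0.00000,0.00000,0.00000,0.00000
39,-1.50763,-0.81848,1.20076,-0.98516,-4.96907,-2.03804,-0.69025,-2.97024,-0.59455,-0.51875,0.41630,,,,
# final p_ee position (m): -0.59455 -0.51875 0.41630


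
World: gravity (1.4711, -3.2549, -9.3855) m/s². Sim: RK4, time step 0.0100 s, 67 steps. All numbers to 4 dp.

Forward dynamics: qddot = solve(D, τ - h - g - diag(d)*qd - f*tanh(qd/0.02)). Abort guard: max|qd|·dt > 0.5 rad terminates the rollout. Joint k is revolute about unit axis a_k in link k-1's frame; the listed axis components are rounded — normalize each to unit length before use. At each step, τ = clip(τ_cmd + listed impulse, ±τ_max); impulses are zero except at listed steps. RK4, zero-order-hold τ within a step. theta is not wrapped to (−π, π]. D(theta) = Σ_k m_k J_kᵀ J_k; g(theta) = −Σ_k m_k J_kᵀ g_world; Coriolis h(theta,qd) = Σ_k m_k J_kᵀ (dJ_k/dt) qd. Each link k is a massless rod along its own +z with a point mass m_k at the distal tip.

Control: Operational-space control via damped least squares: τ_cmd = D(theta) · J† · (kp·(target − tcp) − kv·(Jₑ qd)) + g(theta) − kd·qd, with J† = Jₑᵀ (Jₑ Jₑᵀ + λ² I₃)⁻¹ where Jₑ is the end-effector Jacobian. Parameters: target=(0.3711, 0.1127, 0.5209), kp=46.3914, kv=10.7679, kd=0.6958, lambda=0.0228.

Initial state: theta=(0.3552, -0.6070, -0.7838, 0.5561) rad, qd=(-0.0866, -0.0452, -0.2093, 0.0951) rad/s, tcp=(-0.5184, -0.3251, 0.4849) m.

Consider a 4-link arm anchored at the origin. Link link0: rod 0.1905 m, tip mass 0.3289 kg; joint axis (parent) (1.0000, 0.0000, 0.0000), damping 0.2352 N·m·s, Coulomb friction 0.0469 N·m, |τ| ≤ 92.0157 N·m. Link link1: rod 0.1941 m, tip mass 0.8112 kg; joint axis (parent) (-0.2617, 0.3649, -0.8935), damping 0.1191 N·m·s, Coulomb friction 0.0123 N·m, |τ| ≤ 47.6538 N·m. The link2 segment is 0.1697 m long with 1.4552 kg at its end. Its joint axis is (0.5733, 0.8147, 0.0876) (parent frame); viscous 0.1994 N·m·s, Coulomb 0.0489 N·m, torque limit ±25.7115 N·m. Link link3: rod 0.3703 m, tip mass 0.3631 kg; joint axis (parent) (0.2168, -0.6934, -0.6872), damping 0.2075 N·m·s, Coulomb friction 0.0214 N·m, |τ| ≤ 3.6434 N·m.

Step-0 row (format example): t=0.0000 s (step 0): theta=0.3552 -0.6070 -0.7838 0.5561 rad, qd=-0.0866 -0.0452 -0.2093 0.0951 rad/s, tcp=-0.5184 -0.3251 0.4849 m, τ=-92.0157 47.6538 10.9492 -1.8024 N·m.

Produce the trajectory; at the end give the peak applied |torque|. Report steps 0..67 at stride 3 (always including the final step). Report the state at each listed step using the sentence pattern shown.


t=0.0300 s (step 3): theta=0.2734 -0.6212 -0.6945 0.7271 rad, qd=-5.5382 -1.9130 4.8218 7.2903 rad/s, tcp=-0.5086 -0.3087 0.4954 m, τ=-82.8204 38.1577 2.8758 -3.6434 N·m.
t=0.0600 s (step 6): theta=0.0401 -0.7300 -0.5551 0.8787 rad, qd=-9.6047 -4.9830 4.1681 3.0517 rad/s, tcp=-0.4805 -0.2633 0.5465 m, τ=-51.6919 23.2557 -1.2574 -1.2339 N·m.
t=0.0900 s (step 9): theta=-0.2680 -0.8888 -0.4424 0.9525 rad, qd=-10.4314 -5.1793 3.4128 1.9691 rad/s, tcp=-0.4375 -0.1761 0.6158 m, τ=-10.3828 5.7510 -2.6096 0.2222 N·m.
t=0.1200 s (step 12): theta=-0.5633 -1.0267 -0.3430 0.9996 rad, qd=-9.1192 -4.0156 3.2768 1.1516 rad/s, tcp=-0.3870 -0.0512 0.6743 m, τ=12.4551 -4.1577 -4.8054 1.4280 N·m.
t=0.1500 s (step 15): theta=-0.8114 -1.1334 -0.2449 1.0240 rad, qd=-7.4455 -3.1916 3.2226 0.5194 rad/s, tcp=-0.3343 0.0886 0.7069 m, τ=22.4857 -7.9160 -6.6222 2.2629 N·m.
t=0.1800 s (step 18): theta=-1.0121 -1.2226 -0.1521 1.0351 rad, qd=-5.9990 -2.8255 2.9162 0.2753 rad/s, tcp=-0.2821 0.2214 0.7106 m, τ=26.0795 -8.5464 -7.4336 2.5642 N·m.
t=0.2100 s (step 21): theta=-1.1744 -1.3053 -0.0719 1.0435 rad, qd=-4.8747 -2.7358 2.4015 0.3142 rad/s, tcp=-0.2327 0.3337 0.6922 m, τ=26.4279 -7.8537 -7.4827 2.4942 N·m.
t=0.2400 s (step 24): theta=-1.3072 -1.3874 -0.0087 1.0552 rad, qd=-4.0210 -2.7584 1.8032 0.4770 rad/s, tcp=-0.1878 0.4212 0.6616 m, τ=25.2607 -6.7707 -7.1371 2.2517 N·m.
t=0.2700 s (step 27): theta=-1.4175 -1.4706 0.0365 1.0722 rad, qd=-3.3659 -2.7908 1.2103 0.6576 rad/s, tcp=-0.1479 0.4855 0.6270 m, τ=23.5454 -5.7172 -6.6481 1.9648 N·m.
t=0.3000 s (step 30): theta=-1.5105 -1.5543 0.0645 1.0942 rad, qd=-2.8538 -2.7906 0.6653 0.8067 rad/s, tcp=-0.1126 0.5301 0.5937 m, τ=21.7999 -4.8326 -6.1451 1.6923 N·m.
t=0.3300 s (step 33): theta=-1.5897 -1.6375 0.0771 1.1200 rad, qd=-2.4431 -2.7493 0.1856 0.9099 rad/s, tcp=-0.0812 0.5591 0.5643 m, τ=20.2652 -4.1273 -5.6827 1.4516 N·m.
t=0.3600 s (step 36): theta=-1.6576 -1.7186 0.0769 1.1488 rad, qd=-2.0854 -2.6572 -0.1728 1.0055 rad/s, tcp=-0.0525 0.5759 0.5399 m, τ=19.0073 -3.5711 -5.3154 1.2194 N·m.
t=0.3900 s (step 39): theta=-1.7154 -1.7968 0.0669 1.1790 rad, qd=-1.7785 -2.5568 -0.4834 1.0126 rad/s, tcp=-0.0255 0.5832 0.5207 m, τ=17.9977 -3.0761 -4.9803 1.0508 N·m.
t=0.4200 s (step 42): theta=-1.7645 -1.8718 0.0486 1.2092 rad, qd=-1.4980 -2.4432 -0.7230 0.9949 rad/s, tcp=0.0003 0.5828 0.5063 m, τ=17.1758 -2.6168 -4.6664 0.8942 N·m.
t=0.4500 s (step 45): theta=-1.8054 -1.9433 0.0242 1.2384 rad, qd=-1.2304 -2.3222 -0.8932 0.9523 rad/s, tcp=0.0255 0.5763 0.4960 m, τ=16.4663 -2.1616 -4.3596 0.7509 N·m.
t=0.4800 s (step 48): theta=-1.8384 -2.0111 -0.0043 1.2660 rad, qd=-0.9698 -2.1995 -1.0008 0.8900 rad/s, tcp=0.0503 0.5647 0.4893 m, τ=15.8066 -1.6921 -4.0453 0.6186 N·m.
t=0.5100 s (step 51): theta=-1.8637 -2.0752 -0.0352 1.2916 rad, qd=-0.7150 -2.0780 -1.0552 0.8134 rad/s, tcp=0.0747 0.5491 0.4855 m, τ=15.1547 -1.2037 -3.7134 0.4954 N·m.
t=0.5400 s (step 54): theta=-1.8814 -2.1357 -0.0671 1.3147 rad, qd=-0.4676 -1.9583 -1.0668 0.7280 rad/s, tcp=0.0987 0.5301 0.4841 m, τ=14.4875 -0.7024 -3.3596 0.3799 N·m.
t=0.5700 s (step 57): theta=-1.8918 -2.1927 -0.0988 1.3352 rad, qd=-0.2308 -1.8398 -1.0451 0.6386 rad/s, tcp=0.1221 0.5086 0.4843 m, τ=13.7966 -0.2001 -2.9850 0.2710 N·m.
t=0.6000 s (step 60): theta=-1.8954 -2.2461 -0.1295 1.3531 rad, qd=-0.0089 -1.7213 -0.9996 0.5483 rad/s, tcp=0.1447 0.4851 0.4858 m, τ=13.0834 0.2890 -2.5935 0.1691 N·m.
t=0.6300 s (step 63): theta=-1.8927 -2.2959 -0.1588 1.3681 rad, qd=0.1871 -1.6028 -0.9497 0.4578 rad/s, tcp=0.1663 0.4601 0.4881 m, τ=12.3836 0.7524 -2.1860 0.0739 N·m.
t=0.6600 s (step 66): theta=-1.8843 -2.3422 -0.1862 1.3807 rad, qd=0.3661 -1.4823 -0.8767 0.3805 rad/s, tcp=0.1866 0.4342 0.4909 m, τ=11.6687 1.1768 -1.7847 -0.0200 N·m.
t=0.6700 s (step 67): theta=-1.8804 -2.3568 -0.1948 1.3844 rad, qd=0.4208 -1.4418 -0.8507 0.3550 rad/s, tcp=0.1931 0.4255 0.4918 m.
max |τ| (N·m): 92.0157


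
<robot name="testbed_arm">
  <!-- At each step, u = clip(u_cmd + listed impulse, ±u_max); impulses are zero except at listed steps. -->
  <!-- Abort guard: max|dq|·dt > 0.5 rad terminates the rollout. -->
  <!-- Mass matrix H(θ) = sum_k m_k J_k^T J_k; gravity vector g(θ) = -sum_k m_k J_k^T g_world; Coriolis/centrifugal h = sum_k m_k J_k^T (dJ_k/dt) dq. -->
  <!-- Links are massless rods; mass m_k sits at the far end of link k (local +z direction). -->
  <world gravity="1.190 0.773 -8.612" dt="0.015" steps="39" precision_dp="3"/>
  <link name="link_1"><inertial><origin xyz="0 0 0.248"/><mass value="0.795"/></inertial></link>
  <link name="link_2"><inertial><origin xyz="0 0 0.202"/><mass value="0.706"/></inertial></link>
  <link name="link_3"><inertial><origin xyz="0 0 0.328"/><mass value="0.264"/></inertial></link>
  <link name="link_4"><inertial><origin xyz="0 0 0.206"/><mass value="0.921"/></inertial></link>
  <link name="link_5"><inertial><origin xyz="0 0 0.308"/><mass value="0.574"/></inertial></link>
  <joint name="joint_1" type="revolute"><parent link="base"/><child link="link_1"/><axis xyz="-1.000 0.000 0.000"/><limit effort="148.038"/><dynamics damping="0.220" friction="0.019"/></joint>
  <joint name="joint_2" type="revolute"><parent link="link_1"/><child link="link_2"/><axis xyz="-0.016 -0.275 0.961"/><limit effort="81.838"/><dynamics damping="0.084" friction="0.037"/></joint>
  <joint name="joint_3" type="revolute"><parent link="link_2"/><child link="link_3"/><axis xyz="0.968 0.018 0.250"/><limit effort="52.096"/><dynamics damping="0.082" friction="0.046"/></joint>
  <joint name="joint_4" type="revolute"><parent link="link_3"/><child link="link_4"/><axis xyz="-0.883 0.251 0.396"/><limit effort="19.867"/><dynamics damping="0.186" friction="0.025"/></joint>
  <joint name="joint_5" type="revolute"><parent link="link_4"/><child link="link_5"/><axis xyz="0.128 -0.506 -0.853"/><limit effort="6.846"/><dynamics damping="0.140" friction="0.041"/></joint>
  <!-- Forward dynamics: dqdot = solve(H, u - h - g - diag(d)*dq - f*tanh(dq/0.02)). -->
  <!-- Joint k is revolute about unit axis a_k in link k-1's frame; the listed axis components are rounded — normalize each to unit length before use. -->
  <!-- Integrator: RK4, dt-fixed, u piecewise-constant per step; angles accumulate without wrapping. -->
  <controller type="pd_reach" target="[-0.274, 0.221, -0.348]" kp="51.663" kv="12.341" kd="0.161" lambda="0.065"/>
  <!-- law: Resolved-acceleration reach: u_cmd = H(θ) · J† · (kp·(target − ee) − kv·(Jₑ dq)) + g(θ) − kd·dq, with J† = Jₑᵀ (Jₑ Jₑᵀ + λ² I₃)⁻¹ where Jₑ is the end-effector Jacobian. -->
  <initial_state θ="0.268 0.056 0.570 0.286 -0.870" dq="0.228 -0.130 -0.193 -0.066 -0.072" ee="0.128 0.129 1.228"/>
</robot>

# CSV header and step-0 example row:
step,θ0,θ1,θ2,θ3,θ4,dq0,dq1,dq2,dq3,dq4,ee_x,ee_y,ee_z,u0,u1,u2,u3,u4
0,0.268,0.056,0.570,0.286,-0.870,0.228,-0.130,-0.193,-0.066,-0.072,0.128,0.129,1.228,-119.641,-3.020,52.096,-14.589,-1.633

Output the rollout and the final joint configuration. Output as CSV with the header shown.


step,θ0,θ1,θ2,θ3,θ4,dq0,dq1,dq2,dq3,dq4,ee_x,ee_y,ee_z,u0,u1,u2,u3,u4
1,0.262,0.076,0.580,0.306,-0.932,-1.067,2.189,1.583,2.971,-7.686,0.128,0.135,1.223,-102.840,-2.968,49.704,-12.726,-0.378
2,0.241,0.094,0.633,0.411,-1.032,-1.632,0.830,4.949,9.272,-7.881,0.121,0.138,1.208,-48.163,-1.179,26.449,-5.548,-0.924
3,0.218,0.098,0.717,0.550,-1.182,-1.469,-0.390,6.172,9.220,-11.860,0.105,0.135,1.183,-3.157,0.181,6.883,1.471,-0.688
4,0.200,0.081,0.820,0.700,-1.330,-0.901,-1.515,7.385,10.334,-8.539,0.080,0.123,1.151,23.865,0.430,-5.443,5.819,-1.296
5,0.192,0.051,0.935,0.850,-1.453,-0.152,-2.224,8.042,9.598,-7.776,0.050,0.106,1.116,35.610,-0.506,-10.778,8.006,-1.114
6,0.196,0.013,1.062,0.994,-1.549,0.627,-2.846,8.815,9.285,-5.719,0.019,0.088,1.078,41.748,-2.001,-12.383,9.135,-1.074
7,0.212,-0.037,1.202,1.127,-1.627,1.551,-3.668,9.767,8.386,-4.922,-0.012,0.071,1.038,47.853,-2.804,-11.847,9.792,-0.842
8,0.244,-0.097,1.359,1.246,-1.690,2.680,-4.296,11.115,7.212,-3.910,-0.043,0.057,0.997,58.142,1.032,-10.538,9.672,-0.726
9,0.295,-0.160,1.538,1.341,-1.744,4.136,-4.114,12.736,5.295,-3.591,-0.073,0.045,0.954,59.876,11.760,-8.776,7.217,-0.466
10,0.367,-0.209,1.738,1.408,-1.795,5.489,-2.665,13.786,3.331,-3.936,-0.100,0.037,0.908,41.605,14.433,-6.149,4.386,-0.057
11,0.455,-0.238,1.946,1.452,-1.849,6.185,-1.472,13.867,2.379,-3.791,-0.123,0.034,0.858,23.720,9.520,-4.513,2.804,0.182
12,0.549,-0.257,2.151,1.485,-1.900,6.442,-1.063,13.482,2.022,-3.206,-0.139,0.034,0.803,11.820,4.526,-4.456,1.782,0.292
13,0.646,-0.273,2.349,1.514,-1.942,6.507,-1.104,12.927,1.813,-2.516,-0.150,0.038,0.745,3.999,1.130,-5.409,1.017,0.371
14,0.743,-0.292,2.538,1.540,-1.974,6.485,-1.349,12.307,1.666,-1.774,-0.157,0.044,0.684,-1.317,-0.845,-6.827,0.406,0.451
15,0.840,-0.314,2.717,1.564,-1.995,6.412,-1.677,11.663,1.595,-1.030,-0.161,0.052,0.623,-5.022,-1.809,-8.375,-0.114,0.546
16,0.935,-0.342,2.887,1.589,-2.006,6.295,-2.019,11.010,1.637,-0.350,-0.165,0.061,0.561,-7.670,-2.134,-9.861,-0.596,0.668
17,1.028,-0.375,3.047,1.614,-2.007,6.124,-2.307,10.342,1.801,0.112,-0.168,0.071,0.500,-9.634,-2.116,-11.187,-1.079,0.839
18,1.118,-0.410,3.197,1.643,-2.005,5.885,-2.453,9.631,2.062,0.131,-0.170,0.082,0.439,-11.208,-1.989,-12.313,-1.592,1.087
19,1.204,-0.447,3.336,1.677,-2.004,5.557,-2.396,8.886,2.446,-0.075,-0.173,0.093,0.379,-12.587,-1.938,-13.130,-2.117,1.341
20,1.284,-0.481,3.463,1.717,-2.007,5.148,-2.130,8.106,2.867,-0.432,-0.175,0.104,0.321,-13.805,-1.998,-13.591,-2.613,1.566
21,1.358,-0.510,3.579,1.762,-2.018,4.675,-1.634,7.259,3.181,-1.164,-0.176,0.115,0.265,-14.841,-2.133,-13.744,-3.046,1.802
22,1.424,-0.532,3.682,1.812,-2.037,4.171,-1.216,6.471,3.381,-1.539,-0.177,0.126,0.212,-15.485,-2.235,-13.541,-3.362,1.918
23,1.483,-0.549,3.774,1.863,-2.059,3.662,-1.041,5.791,3.451,-1.505,-0.177,0.136,0.162,-15.725,-2.273,-13.124,-3.591,1.930
24,1.534,-0.564,3.856,1.915,-2.080,3.159,-1.005,5.169,3.392,-1.458,-0.178,0.146,0.116,-15.604,-2.307,-12.671,-3.788,1.925
25,1.578,-0.580,3.930,1.965,-2.101,2.684,-1.059,4.577,3.241,-1.450,-0.178,0.154,0.074,-14.789,-2.322,-12.241,-3.980,1.914
26,1.615,-0.597,3.994,2.012,-2.123,2.287,-1.164,3.983,3.028,-1.460,-0.179,0.162,0.036,-12.564,-2.145,-11.730,-4.150,1.892
27,1.648,-0.616,4.049,2.055,-2.144,2.054,-1.271,3.360,2.795,-1.398,-0.179,0.170,0.001,-8.966,-1.553,-10.884,-4.221,1.838
28,1.679,-0.635,4.095,2.096,-2.163,2.046,-1.295,2.705,2.596,-1.196,-0.179,0.177,-0.031,-5.787,-0.727,-9.697,-4.163,1.745
29,1.711,-0.653,4.130,2.134,-2.179,2.199,-1.177,2.056,2.465,-0.886,-0.179,0.183,-0.060,-4.287,-0.070,-8.473,-4.062,1.632
30,1.745,-0.669,4.157,2.170,-2.191,2.391,-0.934,1.462,2.389,-0.563,-0.179,0.189,-0.087,-4.161,0.284,-7.413,-3.992,1.525
31,1.782,-0.681,4.175,2.205,-2.197,2.540,-0.617,0.947,2.337,-0.289,-0.179,0.194,-0.111,-4.730,0.400,-6.557,-3.966,1.435
32,1.821,-0.687,4.186,2.240,-2.200,2.619,-0.271,0.522,2.292,-0.081,-0.180,0.198,-0.133,-5.532,0.378,-5.883,-3.975,1.362
33,1.860,-0.688,4.191,2.274,-2.201,2.624,0.073,0.181,2.240,0.040,-0.182,0.201,-0.153,-6.355,0.291,-5.363,-4.005,1.310
34,1.899,-0.685,4.192,2.307,-2.201,2.571,0.372,-0.075,2.181,0.130,-0.184,0.203,-0.172,-7.060,0.198,-4.974,-4.048,1.266
35,1.937,-0.677,4.189,2.339,-2.199,2.462,0.659,-0.261,2.101,0.085,-0.187,0.203,-0.189,-7.698,0.105,-4.690,-4.089,1.249
36,1.972,-0.665,4.184,2.370,-2.198,2.323,0.874,-0.380,2.030,0.122,-0.190,0.204,-0.205,-8.091,0.049,-4.460,-4.126,1.212
37,2.006,-0.651,4.178,2.400,-2.196,2.163,1.043,-0.453,1.953,0.149,-0.193,0.203,-0.220,-8.343,0.018,-4.276,-4.154,1.175
38,2.037,-0.634,4.171,2.428,-2.194,1.992,1.169,-0.489,1.871,0.163,-0.196,0.202,-0.233,-8.481,0.011,-4.128,-4.169,1.137
39,2.066,-0.616,4.163,2.456,-2.192,1.815,1.255,-0.496,1.783,0.167,-0.200,0.201,-0.246,,,,,
# final θ (rad): 2.066 -0.616 4.163 2.456 -2.192


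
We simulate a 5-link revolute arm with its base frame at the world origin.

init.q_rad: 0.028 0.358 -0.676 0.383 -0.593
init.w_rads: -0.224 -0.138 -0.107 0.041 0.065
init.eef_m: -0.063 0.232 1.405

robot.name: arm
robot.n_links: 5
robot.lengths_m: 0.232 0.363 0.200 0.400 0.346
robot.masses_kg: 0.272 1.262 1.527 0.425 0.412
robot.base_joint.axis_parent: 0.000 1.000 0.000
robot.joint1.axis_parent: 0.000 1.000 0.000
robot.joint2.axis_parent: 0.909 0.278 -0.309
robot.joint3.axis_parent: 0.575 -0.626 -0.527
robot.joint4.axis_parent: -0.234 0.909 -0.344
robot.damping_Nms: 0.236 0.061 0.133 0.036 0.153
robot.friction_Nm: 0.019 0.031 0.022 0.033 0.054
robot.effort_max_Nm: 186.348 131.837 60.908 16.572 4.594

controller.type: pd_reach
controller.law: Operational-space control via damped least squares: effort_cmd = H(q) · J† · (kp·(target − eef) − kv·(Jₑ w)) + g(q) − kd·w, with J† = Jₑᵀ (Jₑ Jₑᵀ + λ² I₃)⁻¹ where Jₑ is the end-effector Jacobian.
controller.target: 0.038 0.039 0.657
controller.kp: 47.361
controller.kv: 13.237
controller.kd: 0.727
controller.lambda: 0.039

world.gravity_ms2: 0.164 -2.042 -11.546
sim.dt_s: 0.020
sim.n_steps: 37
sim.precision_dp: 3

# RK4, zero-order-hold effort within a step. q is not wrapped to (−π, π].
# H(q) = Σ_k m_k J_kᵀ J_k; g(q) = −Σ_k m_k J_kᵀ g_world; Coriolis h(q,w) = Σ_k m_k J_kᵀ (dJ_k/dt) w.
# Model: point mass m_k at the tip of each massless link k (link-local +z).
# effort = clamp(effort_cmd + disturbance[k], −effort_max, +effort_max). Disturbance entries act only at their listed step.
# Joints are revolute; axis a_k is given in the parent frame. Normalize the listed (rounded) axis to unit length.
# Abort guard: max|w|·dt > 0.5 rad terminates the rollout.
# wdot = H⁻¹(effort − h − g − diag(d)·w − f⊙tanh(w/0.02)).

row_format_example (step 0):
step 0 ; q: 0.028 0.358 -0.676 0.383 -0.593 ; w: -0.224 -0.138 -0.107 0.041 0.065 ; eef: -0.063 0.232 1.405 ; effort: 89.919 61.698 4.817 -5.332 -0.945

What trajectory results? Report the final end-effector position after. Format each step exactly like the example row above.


step 1 ; q: 0.033 0.360 -0.696 0.397 -0.613 ; w: 0.758 0.285 -1.881 1.392 -1.960 ; eef: -0.071 0.231 1.398 ; effort: 61.466 41.897 5.204 -4.848 0.897
step 2 ; q: 0.058 0.364 -0.745 0.437 -0.651 ; w: 1.711 0.175 -3.094 2.554 -1.759 ; eef: -0.073 0.228 1.381 ; effort: 38.438 26.051 4.850 -3.891 0.607
step 3 ; q: 0.100 0.364 -0.814 0.489 -0.690 ; w: 2.507 -0.204 -3.779 2.656 -2.147 ; eef: -0.068 0.224 1.358 ; effort: 17.409 11.842 3.801 -2.556 0.874
step 4 ; q: 0.153 0.360 -0.894 0.542 -0.731 ; w: 2.869 -0.290 -4.252 2.650 -1.926 ; eef: -0.057 0.219 1.332 ; effort: 1.386 0.807 2.460 -1.530 0.699
step 5 ; q: 0.213 0.353 -0.982 0.592 -0.769 ; w: 3.089 -0.439 -4.491 2.275 -1.909 ; eef: -0.040 0.212 1.305 ; effort: -10.874 -7.467 1.124 -0.703 0.791
step 6 ; q: 0.274 0.344 -1.073 0.633 -0.805 ; w: 3.095 -0.445 -4.636 1.888 -1.727 ; eef: -0.021 0.204 1.278 ; effort: -19.328 -13.214 -0.045 -0.209 0.802
step 7 ; q: 0.335 0.336 -1.166 0.667 -0.839 ; w: 3.036 -0.469 -4.698 1.432 -1.614 ; eef: 0.001 0.195 1.252 ; effort: -24.977 -16.959 -0.911 0.070 0.908
step 8 ; q: 0.394 0.326 -1.261 0.691 -0.869 ; w: 2.918 -0.474 -4.723 1.000 -1.478 ; eef: 0.023 0.186 1.226 ; effort: -28.308 -19.104 -1.454 0.176 1.003
step 9 ; q: 0.451 0.317 -1.355 0.707 -0.898 ; w: 2.788 -0.500 -4.718 0.584 -1.367 ; eef: 0.045 0.178 1.202 ; effort: -29.906 -20.013 -1.673 0.193 1.108
step 10 ; q: 0.505 0.307 -1.449 0.715 -0.924 ; w: 2.653 -0.536 -4.688 0.203 -1.261 ; eef: 0.064 0.170 1.179 ; effort: -30.175 -19.982 -1.621 0.172 1.194
step 11 ; q: 0.557 0.296 -1.543 0.715 -0.948 ; w: 2.523 -0.579 -4.633 -0.135 -1.157 ; eef: 0.082 0.163 1.157 ; effort: -29.463 -19.252 -1.359 0.150 1.250
step 12 ; q: 0.606 0.285 -1.635 0.710 -0.969 ; w: 2.400 -0.623 -4.554 -0.421 -1.039 ; eef: 0.097 0.157 1.136 ; effort: -28.044 -18.023 -0.954 0.138 1.263
step 13 ; q: 0.653 0.272 -1.725 0.699 -0.989 ; w: 2.290 -0.671 -4.447 -0.677 -0.944 ; eef: 0.110 0.151 1.116 ; effort: -26.281 -16.535 -0.458 0.180 1.260
step 14 ; q: 0.697 0.259 -1.813 0.683 -1.007 ; w: 2.186 -0.703 -4.321 -0.892 -0.839 ; eef: 0.119 0.146 1.097 ; effort: -24.331 -14.921 0.070 0.273 1.218
step 15 ; q: 0.740 0.245 -1.898 0.664 -1.022 ; w: 2.093 -0.722 -4.177 -1.074 -0.729 ; eef: 0.126 0.142 1.078 ; effort: -22.367 -13.297 0.605 0.414 1.147
step 16 ; q: 0.781 0.231 -1.980 0.640 -1.036 ; w: 2.008 -0.725 -4.020 -1.226 -0.614 ; eef: 0.130 0.139 1.060 ; effort: -20.516 -11.752 1.127 0.598 1.051
step 17 ; q: 0.820 0.217 -2.059 0.615 -1.047 ; w: 1.932 -0.711 -3.852 -1.356 -0.496 ; eef: 0.132 0.136 1.042 ; effort: -18.866 -10.347 1.627 0.817 0.940
step 18 ; q: 0.858 0.203 -2.134 0.586 -1.056 ; w: 1.865 -0.681 -3.673 -1.466 -0.377 ; eef: 0.132 0.132 1.025 ; effort: -17.479 -9.124 2.098 1.059 0.820
step 19 ; q: 0.894 0.190 -2.206 0.556 -1.062 ; w: 1.804 -0.638 -3.482 -1.559 -0.258 ; eef: 0.130 0.129 1.007 ; effort: -16.393 -8.110 2.539 1.313 0.698
step 20 ; q: 0.930 0.178 -2.273 0.524 -1.066 ; w: 1.750 -0.584 -3.278 -1.636 -0.143 ; eef: 0.127 0.126 0.990 ; effort: -15.630 -7.320 2.947 1.568 0.578
step 21 ; q: 0.964 0.167 -2.337 0.491 -1.068 ; w: 1.700 -0.523 -3.063 -1.697 -0.034 ; eef: 0.124 0.122 0.974 ; effort: -15.196 -6.762 3.317 1.812 0.465
step 22 ; q: 0.997 0.157 -2.396 0.456 -1.068 ; w: 1.653 -0.463 -2.835 -1.752 0.020 ; eef: 0.120 0.118 0.957 ; effort: -15.239 -6.524 3.650 2.037 0.410
step 23 ; q: 1.030 0.149 -2.450 0.421 -1.067 ; w: 1.605 -0.406 -2.596 -1.785 0.056 ; eef: 0.115 0.113 0.940 ; effort: -15.564 -6.494 3.930 2.227 0.375
step 24 ; q: 1.061 0.141 -2.500 0.385 -1.065 ; w: 1.553 -0.348 -2.355 -1.782 0.123 ; eef: 0.111 0.108 0.924 ; effort: -15.903 -6.524 4.149 2.379 0.308
step 25 ; q: 1.092 0.135 -2.544 0.349 -1.062 ; w: 1.498 -0.292 -2.119 -1.761 0.181 ; eef: 0.107 0.103 0.908 ; effort: -16.366 -6.672 4.316 2.501 0.251
step 26 ; q: 1.121 0.130 -2.584 0.315 -1.058 ; w: 1.442 -0.242 -1.892 -1.724 0.225 ; eef: 0.103 0.097 0.893 ; effort: -16.909 -6.901 4.433 2.593 0.207
step 27 ; q: 1.149 0.125 -2.620 0.281 -1.053 ; w: 1.382 -0.199 -1.678 -1.672 0.256 ; eef: 0.100 0.092 0.878 ; effort: -17.475 -7.176 4.503 2.657 0.173
step 28 ; q: 1.176 0.122 -2.651 0.248 -1.048 ; w: 1.320 -0.163 -1.480 -1.610 0.275 ; eef: 0.097 0.087 0.864 ; effort: -18.018 -7.462 4.535 2.700 0.149
step 29 ; q: 1.202 0.119 -2.679 0.216 -1.043 ; w: 1.256 -0.133 -1.299 -1.539 0.284 ; eef: 0.095 0.081 0.851 ; effort: -18.507 -7.736 4.535 2.725 0.132
step 30 ; q: 1.227 0.116 -2.704 0.186 -1.037 ; w: 1.191 -0.109 -1.135 -1.463 0.285 ; eef: 0.093 0.076 0.838 ; effort: -18.925 -7.981 4.510 2.738 0.118
step 31 ; q: 1.250 0.114 -2.725 0.158 -1.031 ; w: 1.124 -0.090 -0.989 -1.385 0.281 ; eef: 0.091 0.071 0.826 ; effort: -19.265 -8.190 4.468 2.743 0.107
step 32 ; q: 1.272 0.113 -2.743 0.131 -1.026 ; w: 1.058 -0.075 -0.860 -1.306 0.272 ; eef: 0.089 0.067 0.815 ; effort: -19.527 -8.359 4.414 2.743 0.098
step 33 ; q: 1.292 0.111 -2.759 0.106 -1.020 ; w: 0.993 -0.064 -0.746 -1.228 0.260 ; eef: 0.088 0.063 0.805 ; effort: -19.718 -8.488 4.354 2.741 0.089
step 34 ; q: 1.311 0.110 -2.773 0.082 -1.015 ; w: 0.929 -0.057 -0.647 -1.152 0.247 ; eef: 0.087 0.059 0.795 ; effort: -19.847 -8.581 4.291 2.739 0.079
step 35 ; q: 1.329 0.109 -2.785 0.060 -1.011 ; w: 0.867 -0.051 -0.560 -1.080 0.233 ; eef: 0.086 0.055 0.786 ; effort: -19.922 -8.642 4.227 2.738 0.069
step 36 ; q: 1.346 0.108 -2.796 0.039 -1.006 ; w: 0.807 -0.048 -0.484 -1.010 0.218 ; eef: 0.085 0.052 0.777 ; effort: -19.952 -8.676 4.165 2.738 0.058
step 37 ; q: 1.362 0.107 -2.805 0.019 -1.002 ; w: 0.750 -0.046 -0.418 -0.945 0.203 ; eef: 0.084 0.049 0.769
final eef position (m): 0.084 0.049 0.769


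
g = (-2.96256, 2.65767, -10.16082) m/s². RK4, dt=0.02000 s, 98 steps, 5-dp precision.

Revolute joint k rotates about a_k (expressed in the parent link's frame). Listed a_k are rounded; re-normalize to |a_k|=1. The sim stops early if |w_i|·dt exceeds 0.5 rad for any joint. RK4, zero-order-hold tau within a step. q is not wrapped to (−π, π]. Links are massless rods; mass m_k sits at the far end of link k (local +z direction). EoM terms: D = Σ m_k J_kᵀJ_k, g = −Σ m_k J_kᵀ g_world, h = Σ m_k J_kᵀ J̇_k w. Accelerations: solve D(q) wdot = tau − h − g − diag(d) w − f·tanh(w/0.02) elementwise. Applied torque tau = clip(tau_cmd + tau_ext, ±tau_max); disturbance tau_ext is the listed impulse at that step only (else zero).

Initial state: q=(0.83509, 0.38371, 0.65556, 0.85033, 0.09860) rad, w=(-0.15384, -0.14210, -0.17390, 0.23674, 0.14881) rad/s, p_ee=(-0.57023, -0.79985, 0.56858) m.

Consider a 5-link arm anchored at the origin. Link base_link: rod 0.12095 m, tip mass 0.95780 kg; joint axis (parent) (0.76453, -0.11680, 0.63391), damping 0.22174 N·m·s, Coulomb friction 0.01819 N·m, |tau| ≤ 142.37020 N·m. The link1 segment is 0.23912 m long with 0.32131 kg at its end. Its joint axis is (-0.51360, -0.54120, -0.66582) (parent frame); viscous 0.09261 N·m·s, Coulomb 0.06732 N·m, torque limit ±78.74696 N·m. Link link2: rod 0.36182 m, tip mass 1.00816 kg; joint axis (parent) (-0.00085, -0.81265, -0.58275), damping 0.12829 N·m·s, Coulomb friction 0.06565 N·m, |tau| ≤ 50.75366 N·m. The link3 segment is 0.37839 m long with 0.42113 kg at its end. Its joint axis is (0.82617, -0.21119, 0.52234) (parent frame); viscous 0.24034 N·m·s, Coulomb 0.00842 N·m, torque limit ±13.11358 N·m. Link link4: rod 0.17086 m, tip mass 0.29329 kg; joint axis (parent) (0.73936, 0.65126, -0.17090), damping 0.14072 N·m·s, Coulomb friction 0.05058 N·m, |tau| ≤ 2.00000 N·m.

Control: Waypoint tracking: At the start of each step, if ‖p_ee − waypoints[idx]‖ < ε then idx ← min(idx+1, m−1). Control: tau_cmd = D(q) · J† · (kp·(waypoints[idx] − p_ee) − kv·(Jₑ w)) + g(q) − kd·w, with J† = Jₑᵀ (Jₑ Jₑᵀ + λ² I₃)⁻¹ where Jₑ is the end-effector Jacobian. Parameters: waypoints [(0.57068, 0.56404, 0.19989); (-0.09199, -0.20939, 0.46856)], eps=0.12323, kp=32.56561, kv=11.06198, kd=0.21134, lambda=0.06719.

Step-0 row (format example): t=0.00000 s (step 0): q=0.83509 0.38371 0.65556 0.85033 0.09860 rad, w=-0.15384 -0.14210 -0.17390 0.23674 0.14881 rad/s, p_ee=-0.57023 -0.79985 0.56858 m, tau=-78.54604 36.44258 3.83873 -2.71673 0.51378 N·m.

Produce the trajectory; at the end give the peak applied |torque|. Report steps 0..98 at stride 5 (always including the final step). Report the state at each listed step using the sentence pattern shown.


t=0.10000 s (step 5): q=0.46134 0.36141 0.70705 1.61172 0.14183 rad, w=-4.42644 0.91915 0.99198 9.85911 -0.01786 rad/s, p_ee=-0.46183 -0.63376 0.59210 m, tau=-3.30929 -1.35734 -2.54150 2.19837 0.51220 N·m.
t=0.20000 s (step 10): q=0.16865 0.59211 0.85800 2.55254 0.05219 rad, w=-1.18424 3.52143 1.83433 8.89148 -2.09780 rad/s, p_ee=-0.33157 -0.32272 0.67431 m, tau=12.30275 -12.56616 -6.68797 2.09787 0.04206 N·m.
t=0.30000 s (step 15): q=-0.00717 0.84826 0.86136 3.05673 -0.11215 rad, w=-3.44295 1.02026 -2.17962 0.87773 -0.80906 rad/s, p_ee=-0.24235 -0.02251 0.75209 m, tau=2.84119 -9.85884 -9.29090 2.64641 -0.49259 N·m.
t=0.40000 s (step 20): q=-0.42098 0.89635 0.56229 3.04878 -0.17061 rad, w=-4.48570 0.00401 -2.99793 -0.24964 -0.24798 rad/s, p_ee=-0.07498 0.20673 0.73571 m, tau=6.87526 -8.54021 -5.99795 0.84003 -0.22447 N·m.
t=0.50000 s (step 25): q=-0.85639 0.89216 0.31374 3.04691 -0.16824 rad, w=-4.16145 -0.07026 -1.81503 0.16516 0.08183 rad/s, p_ee=0.12621 0.34849 0.64594 m, tau=10.49425 -8.82066 -4.59060 -0.57609 -0.08986 N·m.
t=0.60000 s (step 30): q=-1.23566 0.89358 0.19637 3.06420 -0.15245 rad, w=-3.36008 0.10138 -0.59880 0.12448 0.16471 rad/s, p_ee=0.28348 0.42039 0.52712 m, tau=12.67478 -10.15867 -5.12690 -0.65501 -0.00890 N·m.
t=0.70000 s (step 35): q=-1.51561 0.91687 0.17063 3.06981 -0.13653 rad, w=-2.21823 0.34805 -0.00490 0.00373 0.16782 rad/s, p_ee=0.38406 0.45942 0.41751 m, tau=12.70127 -10.93824 -6.03934 -0.05965 0.05437 N·m.
t=0.80000 s (step 40): q=-1.68222 0.95960 0.18004 3.07014 -0.11996 rad, w=-1.19103 0.40399 0.21884 0.01767 0.14803 rad/s, p_ee=0.44226 0.48235 0.33222 m, tau=10.84363 -10.30663 -6.34085 0.57172 0.10726 N·m.
t=0.90000 s (step 45): q=-1.76525 0.99306 0.21051 3.07624 -0.10532 rad, w=-0.52603 0.25110 0.37878 0.10750 0.14143 rad/s, p_ee=0.47380 0.49750 0.27507 m, tau=8.52194 -9.07326 -6.22582 1.00459 0.12964 N·m.
t=1.00000 s (step 50): q=-1.80385 1.02347 0.19703 3.07605 -0.14674 rad, w=-0.57983 0.47293 -1.98911 -0.61059 -1.82003 rad/s, p_ee=0.48060 0.49454 0.24887 m, tau=4.74442 -11.42692 -12.11081 3.21635 -0.26124 N·m.
t=1.10000 s (step 55): q=-1.89396 1.02445 -0.10431 2.99378 -0.32405 rad, w=-0.98117 -0.45996 -3.49195 -0.67578 -1.50479 rad/s, p_ee=0.45366 0.40234 0.28424 m, tau=6.79271 -9.38293 -8.42071 1.85422 0.07292 N·m.
t=1.20000 s (step 60): q=-1.97347 0.92654 -0.44087 2.94471 -0.42708 rad, w=-0.52287 -1.46764 -3.15700 -0.42887 -0.61680 rad/s, p_ee=0.41165 0.26320 0.34239 m, tau=5.73580 -6.83493 -5.50510 0.30791 0.14832 N·m.
t=1.30000 s (step 65): q=-1.98537 0.74024 -0.73102 2.87939 -0.46512 rad, w=0.35096 -2.18185 -2.68150 -0.99346 -0.27181 rad/s, p_ee=0.34298 0.11720 0.38656 m, tau=3.69660 -4.50991 -2.72523 -1.03497 0.16566 N·m.
t=1.40000 s (step 70): q=-1.89759 0.50849 -0.98655 2.73142 -0.51105 rad, w=1.37343 -2.31253 -2.53743 -1.97561 -0.76965 rad/s, p_ee=0.27236 -0.00916 0.40493 m, tau=0.23975 -2.34199 -1.06440 -1.89902 0.08256 N·m.
t=1.50000 s (step 75): q=-1.78852 0.30044 -1.25206 2.51129 -0.60342 rad, w=-0.17898 -1.77131 -2.73732 -2.06654 -0.55028 rad/s, p_ee=0.23716 -0.12080 0.39997 m, tau=-8.01260 -0.29303 -3.25726 -2.20205 -0.31986 N·m.
t=1.60000 s (step 80): q=-2.06513 0.16419 -1.51464 2.37065 -0.59567 rad, w=-4.37225 -0.91560 -2.63917 -1.05106 0.19051 rad/s, p_ee=0.18644 -0.18410 0.37357 m, tau=-0.92981 0.37521 3.62067 -3.53975 -0.24589 N·m.
t=1.70000 s (step 85): q=-2.47420 0.08614 -1.76864 2.25361 -0.59070 rad, w=-3.51728 -0.74544 -2.29988 -1.27828 -0.00129 rad/s, p_ee=0.09690 -0.18837 0.37208 m, tau=0.29044 1.21752 6.27493 -3.63183 -0.21264 N·m.
t=1.80000 s (step 90): q=-2.76066 0.01781 -1.95852 2.13181 -0.58914 rad, w=-2.25058 -0.57894 -1.50415 -1.10650 -0.01029 rad/s, p_ee=0.02256 -0.18469 0.37870 m, tau=-0.78021 1.69371 6.71267 -3.57047 -0.28775 N·m.
t=1.90000 s (step 95): q=-2.93698 -0.02595 -2.07478 2.03667 -0.58669 rad, w=-1.33606 -0.30495 -0.86138 -0.80290 0.06648 rad/s, p_ee=-0.02599 -0.17997 0.38702 m, tau=-1.70543 1.77407 6.50661 -3.41385 -0.31340 N·m.
t=1.96000 s (step 98): q=-3.00570 -0.04162 -2.11784 1.99323 -0.58562 rad, w=-0.96830 -0.20278 -0.59149 -0.65645 0.07262 rad/s, p_ee=-0.04410 -0.17767 0.39286 m.
max |tau| (N·m): 78.54604
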